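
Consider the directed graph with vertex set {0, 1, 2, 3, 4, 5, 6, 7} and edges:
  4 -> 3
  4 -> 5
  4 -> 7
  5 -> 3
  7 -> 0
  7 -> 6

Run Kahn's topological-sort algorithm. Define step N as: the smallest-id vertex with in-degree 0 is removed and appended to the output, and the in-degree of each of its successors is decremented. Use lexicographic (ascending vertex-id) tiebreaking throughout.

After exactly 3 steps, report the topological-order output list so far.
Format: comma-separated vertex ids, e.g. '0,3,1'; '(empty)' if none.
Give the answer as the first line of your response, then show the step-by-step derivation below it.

1,2,4

step 1: output 1; order=[1]; indeg=(1,0,0,2,0,1,1,1)
step 2: output 2; order=[1,2]; indeg=(1,0,0,2,0,1,1,1)
step 3: output 4; order=[1,2,4]; indeg=(1,0,0,1,0,0,1,0)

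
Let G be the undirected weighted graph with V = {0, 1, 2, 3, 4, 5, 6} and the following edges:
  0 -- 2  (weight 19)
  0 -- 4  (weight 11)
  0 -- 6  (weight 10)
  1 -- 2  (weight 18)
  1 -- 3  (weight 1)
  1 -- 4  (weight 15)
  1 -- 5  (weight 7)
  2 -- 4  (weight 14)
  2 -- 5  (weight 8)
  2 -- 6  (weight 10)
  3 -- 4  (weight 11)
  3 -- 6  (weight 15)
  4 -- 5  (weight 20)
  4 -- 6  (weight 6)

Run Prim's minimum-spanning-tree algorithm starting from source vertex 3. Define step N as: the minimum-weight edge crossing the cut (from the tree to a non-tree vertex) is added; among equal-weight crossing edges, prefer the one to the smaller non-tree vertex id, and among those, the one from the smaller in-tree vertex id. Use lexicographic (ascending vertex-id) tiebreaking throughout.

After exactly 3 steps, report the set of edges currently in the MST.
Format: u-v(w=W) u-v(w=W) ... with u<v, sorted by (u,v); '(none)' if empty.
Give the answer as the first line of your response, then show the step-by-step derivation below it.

1-3(w=1) 1-5(w=7) 2-5(w=8)

step 1: add edge 1-3 (w=1); MST = {1-3(w=1)}
step 2: add edge 1-5 (w=7); MST = {1-3(w=1) 1-5(w=7)}
step 3: add edge 2-5 (w=8); MST = {1-3(w=1) 1-5(w=7) 2-5(w=8)}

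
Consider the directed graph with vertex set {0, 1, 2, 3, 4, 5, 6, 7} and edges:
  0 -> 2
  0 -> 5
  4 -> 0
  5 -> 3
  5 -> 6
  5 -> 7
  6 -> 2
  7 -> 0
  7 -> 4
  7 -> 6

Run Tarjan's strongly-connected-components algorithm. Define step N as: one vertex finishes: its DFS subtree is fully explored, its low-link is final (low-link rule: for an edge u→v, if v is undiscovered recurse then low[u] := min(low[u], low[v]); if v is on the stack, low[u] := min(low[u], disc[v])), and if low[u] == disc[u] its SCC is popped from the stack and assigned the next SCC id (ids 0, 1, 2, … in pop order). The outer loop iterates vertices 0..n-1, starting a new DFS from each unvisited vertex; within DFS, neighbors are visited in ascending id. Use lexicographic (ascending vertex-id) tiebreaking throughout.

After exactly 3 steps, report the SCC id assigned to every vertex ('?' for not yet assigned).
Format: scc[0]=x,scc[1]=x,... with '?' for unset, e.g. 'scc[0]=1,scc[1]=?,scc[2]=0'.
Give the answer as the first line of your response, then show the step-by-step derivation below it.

scc[0]=?,scc[1]=?,scc[2]=0,scc[3]=1,scc[4]=?,scc[5]=?,scc[6]=2,scc[7]=?

step 1: low=(low[0]=0,low[1]=?,low[2]=1,low[3]=?,low[4]=?,low[5]=?,low[6]=?,low[7]=?); scc=(scc[0]=?,scc[1]=?,scc[2]=0,scc[3]=?,scc[4]=?,scc[5]=?,scc[6]=?,scc[7]=?)
step 2: low=(low[0]=0,low[1]=?,low[2]=1,low[3]=3,low[4]=?,low[5]=2,low[6]=?,low[7]=?); scc=(scc[0]=?,scc[1]=?,scc[2]=0,scc[3]=1,scc[4]=?,scc[5]=?,scc[6]=?,scc[7]=?)
step 3: low=(low[0]=0,low[1]=?,low[2]=1,low[3]=3,low[4]=?,low[5]=2,low[6]=4,low[7]=?); scc=(scc[0]=?,scc[1]=?,scc[2]=0,scc[3]=1,scc[4]=?,scc[5]=?,scc[6]=2,scc[7]=?)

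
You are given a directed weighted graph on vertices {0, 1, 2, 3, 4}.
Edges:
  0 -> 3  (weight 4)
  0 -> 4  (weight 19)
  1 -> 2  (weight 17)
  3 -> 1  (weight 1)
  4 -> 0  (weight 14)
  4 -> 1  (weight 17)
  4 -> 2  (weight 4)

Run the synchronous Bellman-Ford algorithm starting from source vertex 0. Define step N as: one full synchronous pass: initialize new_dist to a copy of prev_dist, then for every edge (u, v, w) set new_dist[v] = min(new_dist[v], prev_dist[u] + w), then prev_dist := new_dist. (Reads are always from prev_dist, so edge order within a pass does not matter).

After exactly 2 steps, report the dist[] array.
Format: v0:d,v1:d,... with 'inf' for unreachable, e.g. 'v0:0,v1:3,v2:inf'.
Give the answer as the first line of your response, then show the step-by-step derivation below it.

v0:0,v1:5,v2:23,v3:4,v4:19

step 1: dist = v0:0,v1:inf,v2:inf,v3:4,v4:19
step 2: dist = v0:0,v1:5,v2:23,v3:4,v4:19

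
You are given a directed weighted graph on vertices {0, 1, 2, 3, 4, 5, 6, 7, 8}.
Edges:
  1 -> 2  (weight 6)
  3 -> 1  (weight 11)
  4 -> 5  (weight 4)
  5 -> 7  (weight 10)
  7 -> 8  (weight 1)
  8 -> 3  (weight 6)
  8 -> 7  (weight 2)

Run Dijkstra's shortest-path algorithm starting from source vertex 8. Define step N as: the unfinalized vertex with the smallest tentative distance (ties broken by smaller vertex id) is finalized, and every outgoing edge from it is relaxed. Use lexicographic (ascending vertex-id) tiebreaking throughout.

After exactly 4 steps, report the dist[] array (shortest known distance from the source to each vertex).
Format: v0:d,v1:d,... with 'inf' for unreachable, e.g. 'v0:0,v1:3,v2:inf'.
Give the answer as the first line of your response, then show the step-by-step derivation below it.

v0:inf,v1:17,v2:23,v3:6,v4:inf,v5:inf,v6:inf,v7:2,v8:0

step 1: dist = v0:inf,v1:inf,v2:inf,v3:6,v4:inf,v5:inf,v6:inf,v7:2,v8:0
step 2: dist = v0:inf,v1:inf,v2:inf,v3:6,v4:inf,v5:inf,v6:inf,v7:2,v8:0
step 3: dist = v0:inf,v1:17,v2:inf,v3:6,v4:inf,v5:inf,v6:inf,v7:2,v8:0
step 4: dist = v0:inf,v1:17,v2:23,v3:6,v4:inf,v5:inf,v6:inf,v7:2,v8:0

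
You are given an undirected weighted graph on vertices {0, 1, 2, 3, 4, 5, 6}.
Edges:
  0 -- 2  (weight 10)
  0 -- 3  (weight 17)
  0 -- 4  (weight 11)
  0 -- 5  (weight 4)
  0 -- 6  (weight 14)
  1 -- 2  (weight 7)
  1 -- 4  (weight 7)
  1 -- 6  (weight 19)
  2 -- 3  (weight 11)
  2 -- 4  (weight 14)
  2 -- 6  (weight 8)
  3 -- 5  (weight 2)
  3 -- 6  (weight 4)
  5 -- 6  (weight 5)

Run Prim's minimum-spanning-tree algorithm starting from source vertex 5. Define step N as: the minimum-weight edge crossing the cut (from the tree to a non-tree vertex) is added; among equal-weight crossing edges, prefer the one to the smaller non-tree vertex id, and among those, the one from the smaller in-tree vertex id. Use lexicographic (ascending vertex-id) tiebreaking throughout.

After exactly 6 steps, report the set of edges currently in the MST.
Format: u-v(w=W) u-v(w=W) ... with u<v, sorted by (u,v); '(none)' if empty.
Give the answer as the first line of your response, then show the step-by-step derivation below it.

0-5(w=4) 1-2(w=7) 1-4(w=7) 2-6(w=8) 3-5(w=2) 3-6(w=4)

step 1: add edge 3-5 (w=2); MST = {3-5(w=2)}
step 2: add edge 0-5 (w=4); MST = {0-5(w=4) 3-5(w=2)}
step 3: add edge 3-6 (w=4); MST = {0-5(w=4) 3-5(w=2) 3-6(w=4)}
step 4: add edge 2-6 (w=8); MST = {0-5(w=4) 2-6(w=8) 3-5(w=2) 3-6(w=4)}
step 5: add edge 1-2 (w=7); MST = {0-5(w=4) 1-2(w=7) 2-6(w=8) 3-5(w=2) 3-6(w=4)}
step 6: add edge 1-4 (w=7); MST = {0-5(w=4) 1-2(w=7) 1-4(w=7) 2-6(w=8) 3-5(w=2) 3-6(w=4)}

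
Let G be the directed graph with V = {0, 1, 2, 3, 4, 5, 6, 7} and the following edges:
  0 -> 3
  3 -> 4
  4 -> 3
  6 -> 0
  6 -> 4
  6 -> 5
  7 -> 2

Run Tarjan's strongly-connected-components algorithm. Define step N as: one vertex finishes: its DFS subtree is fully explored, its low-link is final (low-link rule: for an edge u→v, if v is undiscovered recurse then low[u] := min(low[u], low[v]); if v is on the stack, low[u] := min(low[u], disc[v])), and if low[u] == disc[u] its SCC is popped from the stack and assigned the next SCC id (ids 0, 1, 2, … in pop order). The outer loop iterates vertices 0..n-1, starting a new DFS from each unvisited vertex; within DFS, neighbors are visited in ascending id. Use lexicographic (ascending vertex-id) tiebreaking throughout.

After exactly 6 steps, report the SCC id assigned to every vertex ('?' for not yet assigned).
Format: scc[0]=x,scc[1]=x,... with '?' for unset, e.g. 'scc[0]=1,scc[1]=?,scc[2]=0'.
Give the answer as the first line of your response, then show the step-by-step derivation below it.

scc[0]=1,scc[1]=2,scc[2]=3,scc[3]=0,scc[4]=0,scc[5]=4,scc[6]=?,scc[7]=?

step 1: low=(low[0]=0,low[1]=?,low[2]=?,low[3]=1,low[4]=1,low[5]=?,low[6]=?,low[7]=?); scc=(scc[0]=?,scc[1]=?,scc[2]=?,scc[3]=?,scc[4]=?,scc[5]=?,scc[6]=?,scc[7]=?)
step 2: low=(low[0]=0,low[1]=?,low[2]=?,low[3]=1,low[4]=1,low[5]=?,low[6]=?,low[7]=?); scc=(scc[0]=?,scc[1]=?,scc[2]=?,scc[3]=0,scc[4]=0,scc[5]=?,scc[6]=?,scc[7]=?)
step 3: low=(low[0]=0,low[1]=?,low[2]=?,low[3]=1,low[4]=1,low[5]=?,low[6]=?,low[7]=?); scc=(scc[0]=1,scc[1]=?,scc[2]=?,scc[3]=0,scc[4]=0,scc[5]=?,scc[6]=?,scc[7]=?)
step 4: low=(low[0]=0,low[1]=3,low[2]=?,low[3]=1,low[4]=1,low[5]=?,low[6]=?,low[7]=?); scc=(scc[0]=1,scc[1]=2,scc[2]=?,scc[3]=0,scc[4]=0,scc[5]=?,scc[6]=?,scc[7]=?)
step 5: low=(low[0]=0,low[1]=3,low[2]=4,low[3]=1,low[4]=1,low[5]=?,low[6]=?,low[7]=?); scc=(scc[0]=1,scc[1]=2,scc[2]=3,scc[3]=0,scc[4]=0,scc[5]=?,scc[6]=?,scc[7]=?)
step 6: low=(low[0]=0,low[1]=3,low[2]=4,low[3]=1,low[4]=1,low[5]=5,low[6]=?,low[7]=?); scc=(scc[0]=1,scc[1]=2,scc[2]=3,scc[3]=0,scc[4]=0,scc[5]=4,scc[6]=?,scc[7]=?)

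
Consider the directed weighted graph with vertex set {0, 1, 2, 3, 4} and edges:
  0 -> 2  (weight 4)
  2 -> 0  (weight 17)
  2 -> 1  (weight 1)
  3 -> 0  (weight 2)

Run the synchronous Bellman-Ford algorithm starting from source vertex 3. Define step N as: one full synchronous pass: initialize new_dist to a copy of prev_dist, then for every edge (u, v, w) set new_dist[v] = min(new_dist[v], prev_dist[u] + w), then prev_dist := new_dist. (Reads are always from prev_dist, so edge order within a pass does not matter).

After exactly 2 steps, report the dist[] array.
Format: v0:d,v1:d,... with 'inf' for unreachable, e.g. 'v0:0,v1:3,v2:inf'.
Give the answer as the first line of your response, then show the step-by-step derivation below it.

v0:2,v1:inf,v2:6,v3:0,v4:inf

step 1: dist = v0:2,v1:inf,v2:inf,v3:0,v4:inf
step 2: dist = v0:2,v1:inf,v2:6,v3:0,v4:inf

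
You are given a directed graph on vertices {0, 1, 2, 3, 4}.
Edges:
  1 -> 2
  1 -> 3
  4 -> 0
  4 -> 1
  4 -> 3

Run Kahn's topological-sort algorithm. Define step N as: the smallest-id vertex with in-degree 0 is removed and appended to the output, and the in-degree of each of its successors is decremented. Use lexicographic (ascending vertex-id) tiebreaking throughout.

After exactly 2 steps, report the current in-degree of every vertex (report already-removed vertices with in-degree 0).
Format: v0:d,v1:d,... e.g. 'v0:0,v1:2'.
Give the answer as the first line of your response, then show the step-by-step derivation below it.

v0:0,v1:0,v2:1,v3:1,v4:0

step 1: output 4; order=[4]; indeg=(0,0,1,1,0)
step 2: output 0; order=[4,0]; indeg=(0,0,1,1,0)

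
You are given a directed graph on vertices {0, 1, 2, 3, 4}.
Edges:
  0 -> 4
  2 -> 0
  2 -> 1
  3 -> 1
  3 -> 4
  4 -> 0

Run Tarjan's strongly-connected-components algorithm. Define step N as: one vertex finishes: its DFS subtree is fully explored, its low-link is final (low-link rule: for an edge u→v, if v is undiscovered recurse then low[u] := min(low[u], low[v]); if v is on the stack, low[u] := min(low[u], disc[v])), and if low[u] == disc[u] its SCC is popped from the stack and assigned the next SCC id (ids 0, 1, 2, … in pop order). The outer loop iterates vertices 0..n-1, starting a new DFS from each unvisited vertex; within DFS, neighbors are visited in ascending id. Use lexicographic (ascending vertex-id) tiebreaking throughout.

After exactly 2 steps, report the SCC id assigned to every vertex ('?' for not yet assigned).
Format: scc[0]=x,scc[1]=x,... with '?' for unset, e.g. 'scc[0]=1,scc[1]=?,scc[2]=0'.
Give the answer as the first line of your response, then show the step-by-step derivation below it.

scc[0]=0,scc[1]=?,scc[2]=?,scc[3]=?,scc[4]=0

step 1: low=(low[0]=0,low[1]=?,low[2]=?,low[3]=?,low[4]=0); scc=(scc[0]=?,scc[1]=?,scc[2]=?,scc[3]=?,scc[4]=?)
step 2: low=(low[0]=0,low[1]=?,low[2]=?,low[3]=?,low[4]=0); scc=(scc[0]=0,scc[1]=?,scc[2]=?,scc[3]=?,scc[4]=0)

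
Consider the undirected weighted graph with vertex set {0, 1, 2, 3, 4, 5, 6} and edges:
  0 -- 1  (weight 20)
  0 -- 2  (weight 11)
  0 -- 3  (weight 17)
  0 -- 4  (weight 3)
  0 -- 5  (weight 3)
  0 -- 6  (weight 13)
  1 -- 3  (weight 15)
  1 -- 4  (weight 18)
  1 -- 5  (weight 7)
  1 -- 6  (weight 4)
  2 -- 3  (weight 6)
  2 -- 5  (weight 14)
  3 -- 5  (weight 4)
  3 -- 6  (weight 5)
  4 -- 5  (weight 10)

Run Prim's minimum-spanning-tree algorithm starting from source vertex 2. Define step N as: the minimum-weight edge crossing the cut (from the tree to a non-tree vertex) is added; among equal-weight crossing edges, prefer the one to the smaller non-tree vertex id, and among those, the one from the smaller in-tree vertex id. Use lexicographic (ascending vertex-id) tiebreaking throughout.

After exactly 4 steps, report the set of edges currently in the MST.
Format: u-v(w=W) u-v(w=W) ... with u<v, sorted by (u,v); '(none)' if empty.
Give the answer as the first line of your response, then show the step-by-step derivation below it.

0-4(w=3) 0-5(w=3) 2-3(w=6) 3-5(w=4)

step 1: add edge 2-3 (w=6); MST = {2-3(w=6)}
step 2: add edge 3-5 (w=4); MST = {2-3(w=6) 3-5(w=4)}
step 3: add edge 0-5 (w=3); MST = {0-5(w=3) 2-3(w=6) 3-5(w=4)}
step 4: add edge 0-4 (w=3); MST = {0-4(w=3) 0-5(w=3) 2-3(w=6) 3-5(w=4)}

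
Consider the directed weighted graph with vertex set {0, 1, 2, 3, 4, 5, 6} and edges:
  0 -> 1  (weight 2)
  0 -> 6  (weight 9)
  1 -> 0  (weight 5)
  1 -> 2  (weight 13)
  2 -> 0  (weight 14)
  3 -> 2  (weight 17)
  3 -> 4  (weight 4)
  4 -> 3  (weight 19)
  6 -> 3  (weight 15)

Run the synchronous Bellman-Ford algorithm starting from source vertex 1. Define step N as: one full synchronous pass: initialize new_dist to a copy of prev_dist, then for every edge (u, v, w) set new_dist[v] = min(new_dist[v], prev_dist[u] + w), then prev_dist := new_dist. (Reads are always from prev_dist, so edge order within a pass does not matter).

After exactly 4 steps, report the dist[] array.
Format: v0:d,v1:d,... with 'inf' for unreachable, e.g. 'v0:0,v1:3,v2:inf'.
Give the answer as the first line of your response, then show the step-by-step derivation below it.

v0:5,v1:0,v2:13,v3:29,v4:33,v5:inf,v6:14

step 1: dist = v0:5,v1:0,v2:13,v3:inf,v4:inf,v5:inf,v6:inf
step 2: dist = v0:5,v1:0,v2:13,v3:inf,v4:inf,v5:inf,v6:14
step 3: dist = v0:5,v1:0,v2:13,v3:29,v4:inf,v5:inf,v6:14
step 4: dist = v0:5,v1:0,v2:13,v3:29,v4:33,v5:inf,v6:14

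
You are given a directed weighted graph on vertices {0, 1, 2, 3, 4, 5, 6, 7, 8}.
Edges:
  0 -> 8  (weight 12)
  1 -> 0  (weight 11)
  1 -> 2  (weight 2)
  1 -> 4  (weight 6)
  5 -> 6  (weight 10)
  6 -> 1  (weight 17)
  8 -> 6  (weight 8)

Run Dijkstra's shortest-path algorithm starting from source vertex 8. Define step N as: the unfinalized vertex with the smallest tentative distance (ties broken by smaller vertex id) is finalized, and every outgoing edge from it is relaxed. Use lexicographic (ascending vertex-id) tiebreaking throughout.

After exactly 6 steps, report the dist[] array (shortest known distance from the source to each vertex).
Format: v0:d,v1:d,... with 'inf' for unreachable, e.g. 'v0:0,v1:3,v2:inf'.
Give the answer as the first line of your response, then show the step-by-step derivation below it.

v0:36,v1:25,v2:27,v3:inf,v4:31,v5:inf,v6:8,v7:inf,v8:0

step 1: dist = v0:inf,v1:inf,v2:inf,v3:inf,v4:inf,v5:inf,v6:8,v7:inf,v8:0
step 2: dist = v0:inf,v1:25,v2:inf,v3:inf,v4:inf,v5:inf,v6:8,v7:inf,v8:0
step 3: dist = v0:36,v1:25,v2:27,v3:inf,v4:31,v5:inf,v6:8,v7:inf,v8:0
step 4: dist = v0:36,v1:25,v2:27,v3:inf,v4:31,v5:inf,v6:8,v7:inf,v8:0
step 5: dist = v0:36,v1:25,v2:27,v3:inf,v4:31,v5:inf,v6:8,v7:inf,v8:0
step 6: dist = v0:36,v1:25,v2:27,v3:inf,v4:31,v5:inf,v6:8,v7:inf,v8:0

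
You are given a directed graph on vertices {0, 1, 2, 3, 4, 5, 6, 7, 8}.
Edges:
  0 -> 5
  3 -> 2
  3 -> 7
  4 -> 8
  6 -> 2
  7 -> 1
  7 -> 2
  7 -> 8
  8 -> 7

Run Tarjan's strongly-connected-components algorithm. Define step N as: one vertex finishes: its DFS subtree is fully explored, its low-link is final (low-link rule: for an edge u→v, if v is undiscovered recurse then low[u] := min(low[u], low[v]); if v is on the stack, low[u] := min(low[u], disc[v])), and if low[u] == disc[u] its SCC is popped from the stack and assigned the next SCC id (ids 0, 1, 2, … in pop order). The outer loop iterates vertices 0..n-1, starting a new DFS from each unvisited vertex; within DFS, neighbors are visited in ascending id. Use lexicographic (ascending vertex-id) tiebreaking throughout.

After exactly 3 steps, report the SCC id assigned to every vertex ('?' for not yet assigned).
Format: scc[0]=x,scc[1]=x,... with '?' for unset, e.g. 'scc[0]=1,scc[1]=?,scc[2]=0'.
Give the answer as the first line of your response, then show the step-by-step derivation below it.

scc[0]=1,scc[1]=2,scc[2]=?,scc[3]=?,scc[4]=?,scc[5]=0,scc[6]=?,scc[7]=?,scc[8]=?

step 1: low=(low[0]=0,low[1]=?,low[2]=?,low[3]=?,low[4]=?,low[5]=1,low[6]=?,low[7]=?,low[8]=?); scc=(scc[0]=?,scc[1]=?,scc[2]=?,scc[3]=?,scc[4]=?,scc[5]=0,scc[6]=?,scc[7]=?,scc[8]=?)
step 2: low=(low[0]=0,low[1]=?,low[2]=?,low[3]=?,low[4]=?,low[5]=1,low[6]=?,low[7]=?,low[8]=?); scc=(scc[0]=1,scc[1]=?,scc[2]=?,scc[3]=?,scc[4]=?,scc[5]=0,scc[6]=?,scc[7]=?,scc[8]=?)
step 3: low=(low[0]=0,low[1]=2,low[2]=?,low[3]=?,low[4]=?,low[5]=1,low[6]=?,low[7]=?,low[8]=?); scc=(scc[0]=1,scc[1]=2,scc[2]=?,scc[3]=?,scc[4]=?,scc[5]=0,scc[6]=?,scc[7]=?,scc[8]=?)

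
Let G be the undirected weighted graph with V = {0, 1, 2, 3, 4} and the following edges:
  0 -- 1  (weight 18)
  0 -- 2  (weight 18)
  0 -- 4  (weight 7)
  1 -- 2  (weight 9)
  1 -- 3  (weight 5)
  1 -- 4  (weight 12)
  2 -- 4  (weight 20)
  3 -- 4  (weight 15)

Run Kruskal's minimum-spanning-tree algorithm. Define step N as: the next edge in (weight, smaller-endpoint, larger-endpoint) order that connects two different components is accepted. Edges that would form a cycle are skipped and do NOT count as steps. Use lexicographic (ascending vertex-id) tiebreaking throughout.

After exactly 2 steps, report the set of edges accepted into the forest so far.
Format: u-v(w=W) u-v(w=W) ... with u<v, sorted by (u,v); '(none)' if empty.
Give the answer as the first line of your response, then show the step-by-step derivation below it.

0-4(w=7) 1-3(w=5)

step 1: add edge 1-3 (w=5); MST = {1-3(w=5)}
step 2: add edge 0-4 (w=7); MST = {0-4(w=7) 1-3(w=5)}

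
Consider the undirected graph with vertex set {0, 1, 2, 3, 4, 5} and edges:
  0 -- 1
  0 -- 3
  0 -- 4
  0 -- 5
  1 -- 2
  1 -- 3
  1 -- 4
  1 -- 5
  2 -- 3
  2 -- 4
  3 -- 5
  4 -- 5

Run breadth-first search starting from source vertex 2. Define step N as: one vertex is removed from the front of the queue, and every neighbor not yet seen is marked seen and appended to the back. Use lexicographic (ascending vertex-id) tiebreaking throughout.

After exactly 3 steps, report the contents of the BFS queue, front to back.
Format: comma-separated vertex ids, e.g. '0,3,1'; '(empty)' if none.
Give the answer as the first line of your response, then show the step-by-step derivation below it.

4,0,5

step 1: dequeue 2; queue=[1,3,4]; order=2
step 2: dequeue 1; queue=[3,4,0,5]; order=2,1
step 3: dequeue 3; queue=[4,0,5]; order=2,1,3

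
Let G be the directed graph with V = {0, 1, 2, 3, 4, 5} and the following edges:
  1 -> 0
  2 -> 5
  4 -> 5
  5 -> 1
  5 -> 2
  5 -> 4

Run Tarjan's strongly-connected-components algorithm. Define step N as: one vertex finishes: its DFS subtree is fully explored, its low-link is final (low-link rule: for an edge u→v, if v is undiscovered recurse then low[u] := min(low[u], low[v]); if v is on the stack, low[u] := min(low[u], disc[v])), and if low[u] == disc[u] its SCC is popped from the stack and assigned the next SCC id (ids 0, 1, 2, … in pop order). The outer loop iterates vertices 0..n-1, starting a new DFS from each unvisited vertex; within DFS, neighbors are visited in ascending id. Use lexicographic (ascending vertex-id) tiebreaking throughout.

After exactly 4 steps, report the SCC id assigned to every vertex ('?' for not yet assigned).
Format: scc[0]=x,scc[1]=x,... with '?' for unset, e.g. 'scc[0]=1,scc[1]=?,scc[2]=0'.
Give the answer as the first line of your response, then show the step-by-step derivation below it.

scc[0]=0,scc[1]=1,scc[2]=?,scc[3]=?,scc[4]=?,scc[5]=?

step 1: low=(low[0]=0,low[1]=?,low[2]=?,low[3]=?,low[4]=?,low[5]=?); scc=(scc[0]=0,scc[1]=?,scc[2]=?,scc[3]=?,scc[4]=?,scc[5]=?)
step 2: low=(low[0]=0,low[1]=1,low[2]=?,low[3]=?,low[4]=?,low[5]=?); scc=(scc[0]=0,scc[1]=1,scc[2]=?,scc[3]=?,scc[4]=?,scc[5]=?)
step 3: low=(low[0]=0,low[1]=1,low[2]=2,low[3]=?,low[4]=3,low[5]=2); scc=(scc[0]=0,scc[1]=1,scc[2]=?,scc[3]=?,scc[4]=?,scc[5]=?)
step 4: low=(low[0]=0,low[1]=1,low[2]=2,low[3]=?,low[4]=3,low[5]=2); scc=(scc[0]=0,scc[1]=1,scc[2]=?,scc[3]=?,scc[4]=?,scc[5]=?)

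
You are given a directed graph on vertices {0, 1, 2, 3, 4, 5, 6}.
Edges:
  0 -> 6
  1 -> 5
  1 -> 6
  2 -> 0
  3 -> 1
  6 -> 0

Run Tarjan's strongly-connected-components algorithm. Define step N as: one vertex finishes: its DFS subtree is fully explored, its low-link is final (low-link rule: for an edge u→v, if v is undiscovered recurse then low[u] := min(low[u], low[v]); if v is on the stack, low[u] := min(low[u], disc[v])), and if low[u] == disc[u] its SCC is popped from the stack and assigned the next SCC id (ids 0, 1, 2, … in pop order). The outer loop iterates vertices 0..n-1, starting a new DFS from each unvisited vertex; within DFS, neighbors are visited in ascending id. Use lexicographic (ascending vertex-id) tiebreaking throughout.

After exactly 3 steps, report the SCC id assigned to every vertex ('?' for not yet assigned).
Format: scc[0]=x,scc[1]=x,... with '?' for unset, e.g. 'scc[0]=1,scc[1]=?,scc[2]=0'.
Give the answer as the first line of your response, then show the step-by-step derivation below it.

scc[0]=0,scc[1]=?,scc[2]=?,scc[3]=?,scc[4]=?,scc[5]=1,scc[6]=0

step 1: low=(low[0]=0,low[1]=?,low[2]=?,low[3]=?,low[4]=?,low[5]=?,low[6]=0); scc=(scc[0]=?,scc[1]=?,scc[2]=?,scc[3]=?,scc[4]=?,scc[5]=?,scc[6]=?)
step 2: low=(low[0]=0,low[1]=?,low[2]=?,low[3]=?,low[4]=?,low[5]=?,low[6]=0); scc=(scc[0]=0,scc[1]=?,scc[2]=?,scc[3]=?,scc[4]=?,scc[5]=?,scc[6]=0)
step 3: low=(low[0]=0,low[1]=2,low[2]=?,low[3]=?,low[4]=?,low[5]=3,low[6]=0); scc=(scc[0]=0,scc[1]=?,scc[2]=?,scc[3]=?,scc[4]=?,scc[5]=1,scc[6]=0)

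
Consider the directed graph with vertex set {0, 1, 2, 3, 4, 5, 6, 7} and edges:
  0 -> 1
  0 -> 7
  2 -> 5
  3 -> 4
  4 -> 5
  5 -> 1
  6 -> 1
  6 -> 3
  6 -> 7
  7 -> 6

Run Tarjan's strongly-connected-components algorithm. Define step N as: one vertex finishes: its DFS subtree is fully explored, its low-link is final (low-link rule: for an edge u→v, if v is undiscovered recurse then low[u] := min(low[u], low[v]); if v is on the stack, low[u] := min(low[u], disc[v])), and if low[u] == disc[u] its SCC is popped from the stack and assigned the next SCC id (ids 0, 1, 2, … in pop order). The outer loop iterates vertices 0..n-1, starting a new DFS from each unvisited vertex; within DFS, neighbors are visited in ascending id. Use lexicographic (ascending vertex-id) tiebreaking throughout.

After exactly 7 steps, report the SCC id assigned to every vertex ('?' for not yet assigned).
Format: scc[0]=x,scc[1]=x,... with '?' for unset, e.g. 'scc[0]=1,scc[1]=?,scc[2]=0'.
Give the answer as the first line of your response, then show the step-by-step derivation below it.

scc[0]=5,scc[1]=0,scc[2]=?,scc[3]=3,scc[4]=2,scc[5]=1,scc[6]=4,scc[7]=4

step 1: low=(low[0]=0,low[1]=1,low[2]=?,low[3]=?,low[4]=?,low[5]=?,low[6]=?,low[7]=?); scc=(scc[0]=?,scc[1]=0,scc[2]=?,scc[3]=?,scc[4]=?,scc[5]=?,scc[6]=?,scc[7]=?)
step 2: low=(low[0]=0,low[1]=1,low[2]=?,low[3]=4,low[4]=5,low[5]=6,low[6]=3,low[7]=2); scc=(scc[0]=?,scc[1]=0,scc[2]=?,scc[3]=?,scc[4]=?,scc[5]=1,scc[6]=?,scc[7]=?)
step 3: low=(low[0]=0,low[1]=1,low[2]=?,low[3]=4,low[4]=5,low[5]=6,low[6]=3,low[7]=2); scc=(scc[0]=?,scc[1]=0,scc[2]=?,scc[3]=?,scc[4]=2,scc[5]=1,scc[6]=?,scc[7]=?)
step 4: low=(low[0]=0,low[1]=1,low[2]=?,low[3]=4,low[4]=5,low[5]=6,low[6]=3,low[7]=2); scc=(scc[0]=?,scc[1]=0,scc[2]=?,scc[3]=3,scc[4]=2,scc[5]=1,scc[6]=?,scc[7]=?)
step 5: low=(low[0]=0,low[1]=1,low[2]=?,low[3]=4,low[4]=5,low[5]=6,low[6]=2,low[7]=2); scc=(scc[0]=?,scc[1]=0,scc[2]=?,scc[3]=3,scc[4]=2,scc[5]=1,scc[6]=?,scc[7]=?)
step 6: low=(low[0]=0,low[1]=1,low[2]=?,low[3]=4,low[4]=5,low[5]=6,low[6]=2,low[7]=2); scc=(scc[0]=?,scc[1]=0,scc[2]=?,scc[3]=3,scc[4]=2,scc[5]=1,scc[6]=4,scc[7]=4)
step 7: low=(low[0]=0,low[1]=1,low[2]=?,low[3]=4,low[4]=5,low[5]=6,low[6]=2,low[7]=2); scc=(scc[0]=5,scc[1]=0,scc[2]=?,scc[3]=3,scc[4]=2,scc[5]=1,scc[6]=4,scc[7]=4)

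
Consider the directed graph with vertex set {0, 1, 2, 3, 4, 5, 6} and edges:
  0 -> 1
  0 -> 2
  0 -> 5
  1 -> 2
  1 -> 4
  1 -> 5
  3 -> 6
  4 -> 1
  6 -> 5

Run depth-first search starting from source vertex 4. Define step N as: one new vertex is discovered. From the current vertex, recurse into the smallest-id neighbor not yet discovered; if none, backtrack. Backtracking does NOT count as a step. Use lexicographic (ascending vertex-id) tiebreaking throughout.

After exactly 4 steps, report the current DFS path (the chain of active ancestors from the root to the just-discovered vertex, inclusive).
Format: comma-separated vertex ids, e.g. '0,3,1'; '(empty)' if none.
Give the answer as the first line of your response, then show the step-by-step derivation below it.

4,1,5

step 1: discover 4; path=4; order=4
step 2: discover 1; path=4>1; order=4,1
step 3: discover 2; path=4>1>2; order=4,1,2
step 4: discover 5; path=4>1>5; order=4,1,2,5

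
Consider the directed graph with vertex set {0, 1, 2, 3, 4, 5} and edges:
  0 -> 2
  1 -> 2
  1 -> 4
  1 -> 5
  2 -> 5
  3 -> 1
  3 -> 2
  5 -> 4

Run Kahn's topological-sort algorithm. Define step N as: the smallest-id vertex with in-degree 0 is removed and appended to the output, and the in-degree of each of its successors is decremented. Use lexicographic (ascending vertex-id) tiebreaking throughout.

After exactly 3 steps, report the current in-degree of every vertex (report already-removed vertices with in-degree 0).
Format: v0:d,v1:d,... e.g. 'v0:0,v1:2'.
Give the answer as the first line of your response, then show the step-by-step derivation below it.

v0:0,v1:0,v2:0,v3:0,v4:1,v5:1

step 1: output 0; order=[0]; indeg=(0,1,2,0,2,2)
step 2: output 3; order=[0,3]; indeg=(0,0,1,0,2,2)
step 3: output 1; order=[0,3,1]; indeg=(0,0,0,0,1,1)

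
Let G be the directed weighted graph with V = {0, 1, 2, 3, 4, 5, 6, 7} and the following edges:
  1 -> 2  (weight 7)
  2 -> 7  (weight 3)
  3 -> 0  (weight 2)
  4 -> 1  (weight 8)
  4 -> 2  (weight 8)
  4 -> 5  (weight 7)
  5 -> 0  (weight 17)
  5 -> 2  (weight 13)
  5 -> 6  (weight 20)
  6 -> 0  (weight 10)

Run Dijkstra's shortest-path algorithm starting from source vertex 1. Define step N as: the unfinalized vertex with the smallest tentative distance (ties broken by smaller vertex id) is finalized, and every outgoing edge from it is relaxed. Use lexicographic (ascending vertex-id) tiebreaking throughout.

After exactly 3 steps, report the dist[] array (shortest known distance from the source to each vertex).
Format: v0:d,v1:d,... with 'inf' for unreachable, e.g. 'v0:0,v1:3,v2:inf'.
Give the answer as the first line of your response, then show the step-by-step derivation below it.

v0:inf,v1:0,v2:7,v3:inf,v4:inf,v5:inf,v6:inf,v7:10

step 1: dist = v0:inf,v1:0,v2:7,v3:inf,v4:inf,v5:inf,v6:inf,v7:inf
step 2: dist = v0:inf,v1:0,v2:7,v3:inf,v4:inf,v5:inf,v6:inf,v7:10
step 3: dist = v0:inf,v1:0,v2:7,v3:inf,v4:inf,v5:inf,v6:inf,v7:10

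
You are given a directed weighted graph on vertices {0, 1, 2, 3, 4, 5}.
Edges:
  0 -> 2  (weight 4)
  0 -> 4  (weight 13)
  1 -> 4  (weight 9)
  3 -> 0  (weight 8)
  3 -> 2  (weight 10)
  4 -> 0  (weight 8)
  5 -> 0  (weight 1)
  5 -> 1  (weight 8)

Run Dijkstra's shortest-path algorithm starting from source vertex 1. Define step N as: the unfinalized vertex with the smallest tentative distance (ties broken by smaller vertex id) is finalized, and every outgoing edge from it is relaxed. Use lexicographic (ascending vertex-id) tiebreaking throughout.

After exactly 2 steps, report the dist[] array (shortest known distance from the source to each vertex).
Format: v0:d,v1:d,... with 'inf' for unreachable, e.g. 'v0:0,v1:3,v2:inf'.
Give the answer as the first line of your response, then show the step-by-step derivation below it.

v0:17,v1:0,v2:inf,v3:inf,v4:9,v5:inf

step 1: dist = v0:inf,v1:0,v2:inf,v3:inf,v4:9,v5:inf
step 2: dist = v0:17,v1:0,v2:inf,v3:inf,v4:9,v5:inf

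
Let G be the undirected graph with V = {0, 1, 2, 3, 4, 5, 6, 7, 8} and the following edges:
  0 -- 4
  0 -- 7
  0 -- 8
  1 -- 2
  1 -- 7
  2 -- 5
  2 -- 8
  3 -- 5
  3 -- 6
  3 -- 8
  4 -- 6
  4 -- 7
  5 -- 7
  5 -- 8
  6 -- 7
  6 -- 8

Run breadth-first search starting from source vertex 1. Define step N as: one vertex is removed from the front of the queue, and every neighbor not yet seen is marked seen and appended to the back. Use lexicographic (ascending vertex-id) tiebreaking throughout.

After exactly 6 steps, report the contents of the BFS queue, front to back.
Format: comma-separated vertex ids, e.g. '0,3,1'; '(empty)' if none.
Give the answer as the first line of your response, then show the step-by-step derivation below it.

4,6,3

step 1: dequeue 1; queue=[2,7]; order=1
step 2: dequeue 2; queue=[7,5,8]; order=1,2
step 3: dequeue 7; queue=[5,8,0,4,6]; order=1,2,7
step 4: dequeue 5; queue=[8,0,4,6,3]; order=1,2,7,5
step 5: dequeue 8; queue=[0,4,6,3]; order=1,2,7,5,8
step 6: dequeue 0; queue=[4,6,3]; order=1,2,7,5,8,0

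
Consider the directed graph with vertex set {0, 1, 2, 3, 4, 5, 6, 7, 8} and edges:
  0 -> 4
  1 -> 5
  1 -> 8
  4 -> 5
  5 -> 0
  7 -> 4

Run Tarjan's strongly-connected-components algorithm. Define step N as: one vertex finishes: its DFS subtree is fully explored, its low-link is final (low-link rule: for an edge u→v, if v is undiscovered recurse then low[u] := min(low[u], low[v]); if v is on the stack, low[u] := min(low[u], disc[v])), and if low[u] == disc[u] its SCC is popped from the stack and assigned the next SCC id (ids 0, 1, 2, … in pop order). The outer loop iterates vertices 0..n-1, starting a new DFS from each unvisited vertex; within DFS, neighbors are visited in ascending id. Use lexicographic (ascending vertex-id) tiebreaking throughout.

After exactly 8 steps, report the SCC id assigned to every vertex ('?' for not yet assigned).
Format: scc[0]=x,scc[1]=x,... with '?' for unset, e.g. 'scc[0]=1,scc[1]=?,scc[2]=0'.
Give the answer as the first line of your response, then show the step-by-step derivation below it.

scc[0]=0,scc[1]=2,scc[2]=3,scc[3]=4,scc[4]=0,scc[5]=0,scc[6]=5,scc[7]=?,scc[8]=1

step 1: low=(low[0]=0,low[1]=?,low[2]=?,low[3]=?,low[4]=1,low[5]=0,low[6]=?,low[7]=?,low[8]=?); scc=(scc[0]=?,scc[1]=?,scc[2]=?,scc[3]=?,scc[4]=?,scc[5]=?,scc[6]=?,scc[7]=?,scc[8]=?)
step 2: low=(low[0]=0,low[1]=?,low[2]=?,low[3]=?,low[4]=0,low[5]=0,low[6]=?,low[7]=?,low[8]=?); scc=(scc[0]=?,scc[1]=?,scc[2]=?,scc[3]=?,scc[4]=?,scc[5]=?,scc[6]=?,scc[7]=?,scc[8]=?)
step 3: low=(low[0]=0,low[1]=?,low[2]=?,low[3]=?,low[4]=0,low[5]=0,low[6]=?,low[7]=?,low[8]=?); scc=(scc[0]=0,scc[1]=?,scc[2]=?,scc[3]=?,scc[4]=0,scc[5]=0,scc[6]=?,scc[7]=?,scc[8]=?)
step 4: low=(low[0]=0,low[1]=3,low[2]=?,low[3]=?,low[4]=0,low[5]=0,low[6]=?,low[7]=?,low[8]=4); scc=(scc[0]=0,scc[1]=?,scc[2]=?,scc[3]=?,scc[4]=0,scc[5]=0,scc[6]=?,scc[7]=?,scc[8]=1)
step 5: low=(low[0]=0,low[1]=3,low[2]=?,low[3]=?,low[4]=0,low[5]=0,low[6]=?,low[7]=?,low[8]=4); scc=(scc[0]=0,scc[1]=2,scc[2]=?,scc[3]=?,scc[4]=0,scc[5]=0,scc[6]=?,scc[7]=?,scc[8]=1)
step 6: low=(low[0]=0,low[1]=3,low[2]=5,low[3]=?,low[4]=0,low[5]=0,low[6]=?,low[7]=?,low[8]=4); scc=(scc[0]=0,scc[1]=2,scc[2]=3,scc[3]=?,scc[4]=0,scc[5]=0,scc[6]=?,scc[7]=?,scc[8]=1)
step 7: low=(low[0]=0,low[1]=3,low[2]=5,low[3]=6,low[4]=0,low[5]=0,low[6]=?,low[7]=?,low[8]=4); scc=(scc[0]=0,scc[1]=2,scc[2]=3,scc[3]=4,scc[4]=0,scc[5]=0,scc[6]=?,scc[7]=?,scc[8]=1)
step 8: low=(low[0]=0,low[1]=3,low[2]=5,low[3]=6,low[4]=0,low[5]=0,low[6]=7,low[7]=?,low[8]=4); scc=(scc[0]=0,scc[1]=2,scc[2]=3,scc[3]=4,scc[4]=0,scc[5]=0,scc[6]=5,scc[7]=?,scc[8]=1)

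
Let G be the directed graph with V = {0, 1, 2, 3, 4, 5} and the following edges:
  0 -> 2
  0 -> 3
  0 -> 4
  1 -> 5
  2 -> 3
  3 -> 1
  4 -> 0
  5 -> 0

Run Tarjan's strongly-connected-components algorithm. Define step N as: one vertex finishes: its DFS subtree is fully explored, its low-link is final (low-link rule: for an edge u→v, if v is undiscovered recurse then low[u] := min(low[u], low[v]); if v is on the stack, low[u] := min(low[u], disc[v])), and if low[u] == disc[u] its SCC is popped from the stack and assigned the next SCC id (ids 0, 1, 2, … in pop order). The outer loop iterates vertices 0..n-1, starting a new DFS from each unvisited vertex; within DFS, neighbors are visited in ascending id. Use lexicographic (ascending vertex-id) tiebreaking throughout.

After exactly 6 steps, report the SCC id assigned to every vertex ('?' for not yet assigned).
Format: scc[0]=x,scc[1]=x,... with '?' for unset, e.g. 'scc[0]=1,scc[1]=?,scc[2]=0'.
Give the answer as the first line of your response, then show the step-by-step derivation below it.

scc[0]=0,scc[1]=0,scc[2]=0,scc[3]=0,scc[4]=0,scc[5]=0

step 1: low=(low[0]=0,low[1]=3,low[2]=1,low[3]=2,low[4]=?,low[5]=0); scc=(scc[0]=?,scc[1]=?,scc[2]=?,scc[3]=?,scc[4]=?,scc[5]=?)
step 2: low=(low[0]=0,low[1]=0,low[2]=1,low[3]=2,low[4]=?,low[5]=0); scc=(scc[0]=?,scc[1]=?,scc[2]=?,scc[3]=?,scc[4]=?,scc[5]=?)
step 3: low=(low[0]=0,low[1]=0,low[2]=1,low[3]=0,low[4]=?,low[5]=0); scc=(scc[0]=?,scc[1]=?,scc[2]=?,scc[3]=?,scc[4]=?,scc[5]=?)
step 4: low=(low[0]=0,low[1]=0,low[2]=0,low[3]=0,low[4]=?,low[5]=0); scc=(scc[0]=?,scc[1]=?,scc[2]=?,scc[3]=?,scc[4]=?,scc[5]=?)
step 5: low=(low[0]=0,low[1]=0,low[2]=0,low[3]=0,low[4]=0,low[5]=0); scc=(scc[0]=?,scc[1]=?,scc[2]=?,scc[3]=?,scc[4]=?,scc[5]=?)
step 6: low=(low[0]=0,low[1]=0,low[2]=0,low[3]=0,low[4]=0,low[5]=0); scc=(scc[0]=0,scc[1]=0,scc[2]=0,scc[3]=0,scc[4]=0,scc[5]=0)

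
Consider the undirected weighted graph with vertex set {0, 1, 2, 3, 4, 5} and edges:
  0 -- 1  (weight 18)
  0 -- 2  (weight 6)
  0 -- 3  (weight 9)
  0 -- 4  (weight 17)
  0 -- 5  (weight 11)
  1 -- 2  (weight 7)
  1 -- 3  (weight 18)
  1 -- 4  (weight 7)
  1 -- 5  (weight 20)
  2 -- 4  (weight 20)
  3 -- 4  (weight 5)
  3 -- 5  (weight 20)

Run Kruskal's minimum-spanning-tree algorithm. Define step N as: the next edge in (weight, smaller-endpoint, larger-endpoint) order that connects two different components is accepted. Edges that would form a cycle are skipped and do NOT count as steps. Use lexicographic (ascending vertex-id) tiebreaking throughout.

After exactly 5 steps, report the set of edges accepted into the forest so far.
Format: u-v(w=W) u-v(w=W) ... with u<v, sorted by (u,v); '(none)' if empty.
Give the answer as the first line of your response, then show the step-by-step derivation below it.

0-2(w=6) 0-5(w=11) 1-2(w=7) 1-4(w=7) 3-4(w=5)

step 1: add edge 3-4 (w=5); MST = {3-4(w=5)}
step 2: add edge 0-2 (w=6); MST = {0-2(w=6) 3-4(w=5)}
step 3: add edge 1-2 (w=7); MST = {0-2(w=6) 1-2(w=7) 3-4(w=5)}
step 4: add edge 1-4 (w=7); MST = {0-2(w=6) 1-2(w=7) 1-4(w=7) 3-4(w=5)}
step 5: add edge 0-5 (w=11); MST = {0-2(w=6) 0-5(w=11) 1-2(w=7) 1-4(w=7) 3-4(w=5)}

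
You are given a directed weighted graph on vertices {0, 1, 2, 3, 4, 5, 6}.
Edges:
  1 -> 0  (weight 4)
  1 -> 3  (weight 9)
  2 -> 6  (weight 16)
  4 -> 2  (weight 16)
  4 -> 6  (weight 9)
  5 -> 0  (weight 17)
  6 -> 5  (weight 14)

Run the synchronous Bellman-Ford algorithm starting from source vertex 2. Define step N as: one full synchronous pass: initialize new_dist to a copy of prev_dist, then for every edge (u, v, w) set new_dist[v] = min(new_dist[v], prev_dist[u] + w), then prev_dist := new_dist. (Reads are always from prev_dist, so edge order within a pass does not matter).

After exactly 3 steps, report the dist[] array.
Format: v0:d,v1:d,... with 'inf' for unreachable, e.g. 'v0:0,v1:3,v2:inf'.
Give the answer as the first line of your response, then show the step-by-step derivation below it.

v0:47,v1:inf,v2:0,v3:inf,v4:inf,v5:30,v6:16

step 1: dist = v0:inf,v1:inf,v2:0,v3:inf,v4:inf,v5:inf,v6:16
step 2: dist = v0:inf,v1:inf,v2:0,v3:inf,v4:inf,v5:30,v6:16
step 3: dist = v0:47,v1:inf,v2:0,v3:inf,v4:inf,v5:30,v6:16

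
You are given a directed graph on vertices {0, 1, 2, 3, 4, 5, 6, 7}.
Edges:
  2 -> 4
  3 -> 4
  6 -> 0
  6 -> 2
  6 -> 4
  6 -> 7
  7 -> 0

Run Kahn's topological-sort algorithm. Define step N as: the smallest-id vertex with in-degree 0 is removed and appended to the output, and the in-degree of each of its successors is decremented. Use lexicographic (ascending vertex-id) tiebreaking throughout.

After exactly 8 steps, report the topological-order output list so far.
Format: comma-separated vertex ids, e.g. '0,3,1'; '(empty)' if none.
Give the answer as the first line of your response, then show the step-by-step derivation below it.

1,3,5,6,2,4,7,0

step 1: output 1; order=[1]; indeg=(2,0,1,0,3,0,0,1)
step 2: output 3; order=[1,3]; indeg=(2,0,1,0,2,0,0,1)
step 3: output 5; order=[1,3,5]; indeg=(2,0,1,0,2,0,0,1)
step 4: output 6; order=[1,3,5,6]; indeg=(1,0,0,0,1,0,0,0)
step 5: output 2; order=[1,3,5,6,2]; indeg=(1,0,0,0,0,0,0,0)
step 6: output 4; order=[1,3,5,6,2,4]; indeg=(1,0,0,0,0,0,0,0)
step 7: output 7; order=[1,3,5,6,2,4,7]; indeg=(0,0,0,0,0,0,0,0)
step 8: output 0; order=[1,3,5,6,2,4,7,0]; indeg=(0,0,0,0,0,0,0,0)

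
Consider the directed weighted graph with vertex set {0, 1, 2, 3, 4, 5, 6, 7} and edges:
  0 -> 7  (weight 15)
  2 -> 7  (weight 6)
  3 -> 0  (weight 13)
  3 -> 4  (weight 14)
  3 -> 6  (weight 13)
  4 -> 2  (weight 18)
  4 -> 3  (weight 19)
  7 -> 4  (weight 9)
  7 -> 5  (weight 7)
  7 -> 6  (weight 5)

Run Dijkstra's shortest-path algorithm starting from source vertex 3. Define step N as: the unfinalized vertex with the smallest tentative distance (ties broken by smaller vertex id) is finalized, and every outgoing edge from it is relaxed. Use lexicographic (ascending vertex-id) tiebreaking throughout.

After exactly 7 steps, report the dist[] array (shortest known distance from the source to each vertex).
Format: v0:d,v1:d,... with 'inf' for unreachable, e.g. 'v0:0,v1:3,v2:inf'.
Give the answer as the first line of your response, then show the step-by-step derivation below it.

v0:13,v1:inf,v2:32,v3:0,v4:14,v5:35,v6:13,v7:28

step 1: dist = v0:13,v1:inf,v2:inf,v3:0,v4:14,v5:inf,v6:13,v7:inf
step 2: dist = v0:13,v1:inf,v2:inf,v3:0,v4:14,v5:inf,v6:13,v7:28
step 3: dist = v0:13,v1:inf,v2:inf,v3:0,v4:14,v5:inf,v6:13,v7:28
step 4: dist = v0:13,v1:inf,v2:32,v3:0,v4:14,v5:inf,v6:13,v7:28
step 5: dist = v0:13,v1:inf,v2:32,v3:0,v4:14,v5:35,v6:13,v7:28
step 6: dist = v0:13,v1:inf,v2:32,v3:0,v4:14,v5:35,v6:13,v7:28
step 7: dist = v0:13,v1:inf,v2:32,v3:0,v4:14,v5:35,v6:13,v7:28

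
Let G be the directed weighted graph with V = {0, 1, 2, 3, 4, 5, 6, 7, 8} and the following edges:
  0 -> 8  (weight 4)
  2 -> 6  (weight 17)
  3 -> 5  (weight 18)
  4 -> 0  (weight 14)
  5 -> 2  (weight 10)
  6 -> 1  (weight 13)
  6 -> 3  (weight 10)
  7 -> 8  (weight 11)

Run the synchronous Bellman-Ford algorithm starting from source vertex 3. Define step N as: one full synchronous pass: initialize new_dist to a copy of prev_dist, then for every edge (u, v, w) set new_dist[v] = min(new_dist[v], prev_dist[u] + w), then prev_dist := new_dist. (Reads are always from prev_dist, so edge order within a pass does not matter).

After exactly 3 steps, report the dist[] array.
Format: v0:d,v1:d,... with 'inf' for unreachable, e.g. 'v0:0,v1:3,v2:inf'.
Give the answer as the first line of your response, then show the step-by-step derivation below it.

v0:inf,v1:inf,v2:28,v3:0,v4:inf,v5:18,v6:45,v7:inf,v8:inf

step 1: dist = v0:inf,v1:inf,v2:inf,v3:0,v4:inf,v5:18,v6:inf,v7:inf,v8:inf
step 2: dist = v0:inf,v1:inf,v2:28,v3:0,v4:inf,v5:18,v6:inf,v7:inf,v8:inf
step 3: dist = v0:inf,v1:inf,v2:28,v3:0,v4:inf,v5:18,v6:45,v7:inf,v8:inf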